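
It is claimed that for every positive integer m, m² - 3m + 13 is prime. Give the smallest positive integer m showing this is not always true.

For m = 1, 2, 3, 4, …, 9, 10, 11 the conclusion holds.
m = 12: m² - 3m + 13 = 121 = 11 × 11, composite.
Hence m = 12 is a counterexample.

m = 12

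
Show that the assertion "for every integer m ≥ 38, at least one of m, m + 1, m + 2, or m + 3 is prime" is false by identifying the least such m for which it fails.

m = 48

Check each integer m ≥ 38 in order until m, m + 1, m + 2, m + 3 are all composite.
The first 10 eligible values, up to m = 47, all satisfy the conclusion.
m = 48: 48 = 2 × 24; 49 = 7 × 7; 50 = 2 × 25; 51 = 3 × 17 — all composite.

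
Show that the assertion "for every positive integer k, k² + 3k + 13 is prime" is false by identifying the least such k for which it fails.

k = 9

The first 8 eligible values, up to k = 8, all satisfy the conclusion.
k = 9: k² + 3k + 13 = 121 = 11 × 11, composite.
Thus k = 9 disproves the claim, and no smaller k works.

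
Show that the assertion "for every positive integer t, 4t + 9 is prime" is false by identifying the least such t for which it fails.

We need the least positive integer t for which 4t + 9 is not prime.
t = 1: 4t + 9 = 13, prime.
t = 2: 4t + 9 = 17, prime.
t = 3: 4t + 9 = 21 = 3 × 7, composite.

t = 3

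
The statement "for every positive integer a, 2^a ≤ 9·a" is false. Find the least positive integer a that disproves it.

a = 6

For a = 1, 2, 3, 4, 5 the conclusion holds.
a = 6: 2^a = 64 and 9·a = 54, so 64 > 54.
Hence a = 6 is a counterexample.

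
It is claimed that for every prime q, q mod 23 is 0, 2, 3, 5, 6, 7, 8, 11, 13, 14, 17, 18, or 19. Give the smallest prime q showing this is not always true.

The first 13 eligible values, up to q = 41, all satisfy the conclusion.
q = 43: 43 mod 23 = 20 — not in {0, 2, 3, 5, 6, 7, 8, 11, 13, 14, 17, 18, 19}.
Hence q = 43 is a counterexample.

q = 43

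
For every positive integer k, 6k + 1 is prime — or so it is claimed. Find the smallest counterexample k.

A counterexample is any positive integer k such that 6k + 1 is not prime; we check each in order.
k = 1: 6k + 1 = 7, prime.
k = 2: 6k + 1 = 13, prime.
k = 3: 6k + 1 = 19, prime.
k = 4: 6k + 1 = 25 = 5 × 5, composite.

k = 4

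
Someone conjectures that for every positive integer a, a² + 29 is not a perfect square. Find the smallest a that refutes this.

Check each positive integer a in order until a² + 29 is a perfect square.
For a = 1, 2, 3, 4, …, 11, 12, 13 the conclusion holds.
a = 14: 14² + 29 = 225 = 15², a perfect square.
So a = 14 is the smallest counterexample.

a = 14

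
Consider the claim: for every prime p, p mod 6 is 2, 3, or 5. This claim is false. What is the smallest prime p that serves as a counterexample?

We need the least prime p for which the claim fails.
For p = 2, 3, 5 the conclusion holds.
p = 7: 7 mod 6 = 1 — not in {2, 3, 5}.
Thus p = 7 disproves the claim, and no smaller p works.

p = 7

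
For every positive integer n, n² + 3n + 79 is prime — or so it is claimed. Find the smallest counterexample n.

n = 5

Check each positive integer n in order until n² + 3n + 79 is not prime.
n = 1: n² + 3n + 79 = 83, prime.
n = 2: n² + 3n + 79 = 89, prime.
n = 3: n² + 3n + 79 = 97, prime.
n = 4: n² + 3n + 79 = 107, prime.
n = 5: n² + 3n + 79 = 119 = 7 × 17, composite.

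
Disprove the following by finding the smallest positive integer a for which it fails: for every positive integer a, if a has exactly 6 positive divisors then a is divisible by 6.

a = 20

a = 12: τ(12) = 6; 12 mod 6 = 0.
a = 18: τ(18) = 6; 18 mod 6 = 0.
a = 20: τ(20) = 6; 20 mod 6 = 2.
Hence a = 20 is a counterexample.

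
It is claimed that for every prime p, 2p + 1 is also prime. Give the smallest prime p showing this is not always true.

p = 2: 2p + 1 = 5, prime.
p = 3: 2p + 1 = 7, prime.
p = 5: 2p + 1 = 11, prime.
p = 7: 2p + 1 = 15 = 3 × 5, not prime.
Thus p = 7 disproves the claim, and no smaller p works.

p = 7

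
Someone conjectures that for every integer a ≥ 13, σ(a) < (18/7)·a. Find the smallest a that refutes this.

We need the least integer a ≥ 13 for which the claim fails.
For a = 13, 14, 15, 16, …, 45, 46, 47 the conclusion holds.
a = 48: σ(48) = 124; 124 ≥ 864/7.

a = 48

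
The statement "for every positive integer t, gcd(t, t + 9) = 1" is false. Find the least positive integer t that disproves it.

t = 3

We need the least positive integer t for which gcd(t, t + 9) > 1.
t = 1: gcd(1, 10) = 1.
t = 2: gcd(2, 11) = 1.
t = 3: gcd(3, 12) = 3.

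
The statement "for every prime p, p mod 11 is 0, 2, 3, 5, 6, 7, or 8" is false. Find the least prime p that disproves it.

p = 23

Check each prime p in order until the claim fails.
The first 8 eligible values, up to p = 19, all satisfy the conclusion.
p = 23: 23 mod 11 = 1 — not in {0, 2, 3, 5, 6, 7, 8}.
Thus p = 23 disproves the claim, and no smaller p works.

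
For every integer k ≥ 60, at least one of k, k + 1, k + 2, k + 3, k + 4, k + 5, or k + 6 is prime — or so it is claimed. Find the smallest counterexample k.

k = 90

Check each integer k ≥ 60 in order until k, k + 1, k + 2, k + 3, k + 4, k + 5, k + 6 are all composite.
The first 30 eligible values, up to k = 89, all satisfy the conclusion.
k = 90: 90 = 2 × 45; 91 = 7 × 13; 92 = 2 × 46; 93 = 3 × 31; 94 = 2 × 47; 95 = 5 × 19; 96 = 2 × 48 — all composite.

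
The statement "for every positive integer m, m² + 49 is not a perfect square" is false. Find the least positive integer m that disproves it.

m = 24

We need the least positive integer m for which m² + 49 is a perfect square.
For m = 1, 2, 3, 4, …, 21, 22, 23 the conclusion holds.
m = 24: 24² + 49 = 625 = 25², a perfect square.
Hence m = 24 is a counterexample.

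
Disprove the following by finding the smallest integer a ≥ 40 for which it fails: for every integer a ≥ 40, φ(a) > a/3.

a = 40: φ(40) = 16 and 40/3 = 40/3, so φ(40) > 40/3.
a = 41: φ(41) = 40 and 41/3 = 41/3, so φ(41) > 41/3.
a = 42: φ(42) = 12 and 42/3 = 14, so φ(42) ≤ 42/3.
Hence a = 42 is a counterexample.

a = 42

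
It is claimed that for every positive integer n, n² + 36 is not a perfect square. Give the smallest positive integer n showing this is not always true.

We need the least positive integer n for which n² + 36 is a perfect square.
The first 7 eligible values, up to n = 7, all satisfy the conclusion.
n = 8: 8² + 36 = 100 = 10², a perfect square.

n = 8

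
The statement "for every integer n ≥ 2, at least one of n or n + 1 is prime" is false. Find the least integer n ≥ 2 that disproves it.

n = 8

The first 6 eligible values, up to n = 7, all satisfy the conclusion.
n = 8: 8 = 2 × 4; 9 = 3 × 3 — both composite.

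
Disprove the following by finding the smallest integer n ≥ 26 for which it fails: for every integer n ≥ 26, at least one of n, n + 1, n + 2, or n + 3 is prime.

n = 26: 29 is prime.
n = 27: 29 is prime.
n = 28: 29 is prime.
n = 29: 29 is prime.
n = 30: 31 is prime.
n = 31: 31 is prime.
n = 32: 32 = 2 × 16; 33 = 3 × 11; 34 = 2 × 17; 35 = 5 × 7 — all composite.

n = 32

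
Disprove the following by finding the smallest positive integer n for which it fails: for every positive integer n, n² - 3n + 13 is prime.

n = 12

Check each positive integer n in order until n² - 3n + 13 is not prime.
For n = 1, 2, 3, 4, …, 9, 10, 11 the conclusion holds.
n = 12: n² - 3n + 13 = 121 = 11 × 11, composite.
So n = 12 is the smallest counterexample.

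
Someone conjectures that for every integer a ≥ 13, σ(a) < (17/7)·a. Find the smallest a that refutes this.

a = 24

Check each integer a ≥ 13 in order until the claim fails.
For a = 13, 14, 15, 16, …, 21, 22, 23 the conclusion holds.
a = 24: σ(24) = 60; 60 ≥ 408/7.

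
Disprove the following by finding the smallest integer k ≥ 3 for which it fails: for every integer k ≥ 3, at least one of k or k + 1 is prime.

k = 8

A counterexample is any integer k ≥ 3 such that k, k + 1 are both composite; we check each in order.
The first 5 eligible values, up to k = 7, all satisfy the conclusion.
k = 8: 8 = 2 × 4; 9 = 3 × 3 — both composite.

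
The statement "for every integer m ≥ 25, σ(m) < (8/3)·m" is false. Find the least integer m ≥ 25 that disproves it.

m = 60

Check each integer m ≥ 25 in order until the claim fails.
For m = 25, 26, 27, 28, …, 57, 58, 59 the conclusion holds.
m = 60: σ(60) = 168; 168 ≥ 160.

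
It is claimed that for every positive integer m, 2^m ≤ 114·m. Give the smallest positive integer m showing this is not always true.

A counterexample is any positive integer m such that 2^m > 114·m; we check each in order.
The first 10 eligible values, up to m = 10, all satisfy the conclusion.
m = 11: 2^m = 2048 and 114·m = 1254, so 2048 > 1254.
Thus m = 11 disproves the claim, and no smaller m works.

m = 11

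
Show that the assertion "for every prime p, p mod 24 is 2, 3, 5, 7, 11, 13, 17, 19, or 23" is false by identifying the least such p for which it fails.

p = 73

Check each prime p in order until the claim fails.
For p = 2, 3, 5, 7, …, 61, 67, 71 the conclusion holds.
p = 73: 73 mod 24 = 1 — not in {2, 3, 5, 7, 11, 13, 17, 19, 23}.
Thus p = 73 disproves the claim, and no smaller p works.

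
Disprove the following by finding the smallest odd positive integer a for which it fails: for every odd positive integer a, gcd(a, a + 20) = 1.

Check each odd positive integer a in order until gcd(a, a + 20) > 1.
a = 1: gcd(1, 21) = 1.
a = 3: gcd(3, 23) = 1.
a = 5: gcd(5, 25) = 5.
Thus a = 5 disproves the claim, and no smaller a works.

a = 5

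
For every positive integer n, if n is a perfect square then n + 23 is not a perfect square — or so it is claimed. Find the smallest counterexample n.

n = 121

We need the least positive integer n for which n is a perfect square but n + 23 is a perfect square.
For n = 1, 4, 9, 16, 25, 36, 49, 64, 81, 100 the conclusion holds.
n = 121: 121 = 11² and 121 + 23 = 144 = 12².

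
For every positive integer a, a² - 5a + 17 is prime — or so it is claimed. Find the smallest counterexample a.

A counterexample is any positive integer a such that a² - 5a + 17 is not prime; we check each in order.
The first 12 eligible values, up to a = 12, all satisfy the conclusion.
a = 13: a² - 5a + 17 = 121 = 11 × 11, composite.
Thus a = 13 disproves the claim, and no smaller a works.

a = 13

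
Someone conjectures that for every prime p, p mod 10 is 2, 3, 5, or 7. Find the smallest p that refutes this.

p = 11

A counterexample is any prime p such that the claim fails; we check each in order.
For p = 2, 3, 5, 7 the conclusion holds.
p = 11: 11 mod 10 = 1 — not in {2, 3, 5, 7}.
Hence p = 11 is a counterexample.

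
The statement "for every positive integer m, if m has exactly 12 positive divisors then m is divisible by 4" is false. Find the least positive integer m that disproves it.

m = 90

Check each positive integer m in order until m has exactly 12 positive divisors but m is not divisible by 4.
For m = 60, 72, 84 the conclusion holds.
m = 90: τ(90) = 12; 90 mod 4 = 2.
Thus m = 90 disproves the claim, and no smaller m works.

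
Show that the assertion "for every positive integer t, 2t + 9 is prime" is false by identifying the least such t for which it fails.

t = 3

We need the least positive integer t for which 2t + 9 is not prime.
t = 1: 2t + 9 = 11, prime.
t = 2: 2t + 9 = 13, prime.
t = 3: 2t + 9 = 15 = 3 × 5, composite.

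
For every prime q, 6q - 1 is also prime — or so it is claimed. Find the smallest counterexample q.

q = 11

Check each prime q in order until 6q - 1 is not prime.
For q = 2, 3, 5, 7 the conclusion holds.
q = 11: 6q - 1 = 65 = 5 × 13, not prime.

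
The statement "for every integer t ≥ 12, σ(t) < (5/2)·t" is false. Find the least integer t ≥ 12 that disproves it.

For t = 12, 13, 14, 15, …, 21, 22, 23 the conclusion holds.
t = 24: σ(24) = 60; 60 ≥ 60.
So t = 24 is the smallest counterexample.

t = 24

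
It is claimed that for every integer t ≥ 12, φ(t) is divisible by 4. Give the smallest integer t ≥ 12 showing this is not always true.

We need the least integer t ≥ 12 for which φ(t) is not divisible by 4.
For t = 12, 13 the conclusion holds.
t = 14: φ(14) = 6; 6 mod 4 = 2.

t = 14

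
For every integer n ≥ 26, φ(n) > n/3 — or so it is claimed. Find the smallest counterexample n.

Check each integer n ≥ 26 in order until the claim fails.
For n = 26, 27, 28, 29 the conclusion holds.
n = 30: φ(30) = 8 and 30/3 = 10, so φ(30) ≤ 30/3.

n = 30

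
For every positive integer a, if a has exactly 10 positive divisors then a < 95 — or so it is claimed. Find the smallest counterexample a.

a = 112

For a = 48, 80 the conclusion holds.
a = 112: τ(112) = 10; 112 ≥ 95.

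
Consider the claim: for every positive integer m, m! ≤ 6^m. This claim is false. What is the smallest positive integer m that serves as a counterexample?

m = 14

A counterexample is any positive integer m such that m! > 6^m; we check each in order.
The first 13 eligible values, up to m = 13, all satisfy the conclusion.
m = 14: m! = 87178291200 and 6^m = 78364164096, so 87178291200 > 78364164096.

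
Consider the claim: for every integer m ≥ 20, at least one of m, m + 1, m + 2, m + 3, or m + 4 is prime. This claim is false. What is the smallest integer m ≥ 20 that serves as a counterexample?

m = 24

Check each integer m ≥ 20 in order until m, m + 1, m + 2, m + 3, m + 4 are all composite.
m = 20: 23 is prime.
m = 21: 23 is prime.
m = 22: 23 is prime.
m = 23: 23 is prime.
m = 24: 24 = 2 × 12; 25 = 5 × 5; 26 = 2 × 13; 27 = 3 × 9; 28 = 2 × 14 — all composite.
Thus m = 24 disproves the claim, and no smaller m works.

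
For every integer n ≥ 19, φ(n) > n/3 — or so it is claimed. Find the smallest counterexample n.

A counterexample is any integer n ≥ 19 such that the claim fails; we check each in order.
The first 5 eligible values, up to n = 23, all satisfy the conclusion.
n = 24: φ(24) = 8 and 24/3 = 8, so φ(24) ≤ 24/3.
So n = 24 is the smallest counterexample.

n = 24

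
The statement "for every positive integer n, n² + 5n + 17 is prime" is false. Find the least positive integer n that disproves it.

A counterexample is any positive integer n such that n² + 5n + 17 is not prime; we check each in order.
For n = 1, 2, 3, 4, 5, 6, 7 the conclusion holds.
n = 8: n² + 5n + 17 = 121 = 11 × 11, composite.
Thus n = 8 disproves the claim, and no smaller n works.

n = 8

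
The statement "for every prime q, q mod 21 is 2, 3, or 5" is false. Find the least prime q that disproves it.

q = 7

Check each prime q in order until the claim fails.
q = 2: 2 mod 21 = 2.
q = 3: 3 mod 21 = 3.
q = 5: 5 mod 21 = 5.
q = 7: 7 mod 21 = 7 — not in {2, 3, 5}.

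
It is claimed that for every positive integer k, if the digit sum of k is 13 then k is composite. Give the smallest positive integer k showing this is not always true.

We need the least positive integer k for which the digit sum of k is 13 but k is prime.
k = 49: digit sum 13; 49 is composite.
k = 58: digit sum 13; 58 is composite.
k = 67: digit sum 13; 67 is prime, not composite.
Thus k = 67 disproves the claim, and no smaller k works.

k = 67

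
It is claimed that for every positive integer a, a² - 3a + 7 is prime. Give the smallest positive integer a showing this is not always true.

a = 6

We need the least positive integer a for which a² - 3a + 7 is not prime.
For a = 1, 2, 3, 4, 5 the conclusion holds.
a = 6: a² - 3a + 7 = 25 = 5 × 5, composite.
Thus a = 6 disproves the claim, and no smaller a works.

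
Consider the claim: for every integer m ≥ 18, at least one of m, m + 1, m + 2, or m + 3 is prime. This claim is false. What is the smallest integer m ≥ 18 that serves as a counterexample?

m = 24

Check each integer m ≥ 18 in order until m, m + 1, m + 2, m + 3 are all composite.
For m = 18, 19, 20, 21, 22, 23 the conclusion holds.
m = 24: 24 = 2 × 12; 25 = 5 × 5; 26 = 2 × 13; 27 = 3 × 9 — all composite.
Thus m = 24 disproves the claim, and no smaller m works.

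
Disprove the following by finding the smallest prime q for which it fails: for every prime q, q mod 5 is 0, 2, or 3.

q = 11

We need the least prime q for which the claim fails.
The first 4 eligible values, up to q = 7, all satisfy the conclusion.
q = 11: 11 mod 5 = 1 — not in {0, 2, 3}.
So q = 11 is the smallest counterexample.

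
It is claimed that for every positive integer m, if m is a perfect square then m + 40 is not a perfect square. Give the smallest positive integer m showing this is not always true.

m = 9

For m = 1, 4 the conclusion holds.
m = 9: 9 = 3² and 9 + 40 = 49 = 7².
Thus m = 9 disproves the claim, and no smaller m works.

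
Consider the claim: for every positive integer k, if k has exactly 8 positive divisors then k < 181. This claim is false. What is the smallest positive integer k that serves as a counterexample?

k = 182

Check each positive integer k in order until k has exactly 8 positive divisors but the claim fails.
The first 25 eligible values, up to k = 174, all satisfy the conclusion.
k = 182: τ(182) = 8; 182 ≥ 181.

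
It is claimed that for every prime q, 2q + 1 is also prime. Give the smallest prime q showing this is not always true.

Check each prime q in order until 2q + 1 is not prime.
For q = 2, 3, 5 the conclusion holds.
q = 7: 2q + 1 = 15 = 3 × 5, not prime.
Thus q = 7 disproves the claim, and no smaller q works.

q = 7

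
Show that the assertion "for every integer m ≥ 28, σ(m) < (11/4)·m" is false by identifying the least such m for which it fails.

m = 60

We need the least integer m ≥ 28 for which the claim fails.
The first 32 eligible values, up to m = 59, all satisfy the conclusion.
m = 60: σ(60) = 168; 168 ≥ 165.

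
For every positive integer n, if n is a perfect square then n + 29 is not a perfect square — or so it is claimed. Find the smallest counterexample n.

We need the least positive integer n for which n is a perfect square but n + 29 is a perfect square.
For n = 1, 4, 9, 16, …, 121, 144, 169 the conclusion holds.
n = 196: 196 = 14² and 196 + 29 = 225 = 15².

n = 196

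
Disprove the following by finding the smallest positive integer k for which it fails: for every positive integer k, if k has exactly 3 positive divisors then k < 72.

k = 121

Check each positive integer k in order until k has exactly 3 positive divisors but the claim fails.
k = 4: τ(4) = 3; 4 < 72.
k = 9: τ(9) = 3; 9 < 72.
k = 25: τ(25) = 3; 25 < 72.
k = 49: τ(49) = 3; 49 < 72.
k = 121: τ(121) = 3; 121 ≥ 72.
Hence k = 121 is a counterexample.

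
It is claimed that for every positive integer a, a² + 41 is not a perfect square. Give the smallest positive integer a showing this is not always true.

A counterexample is any positive integer a such that a² + 41 is a perfect square; we check each in order.
For a = 1, 2, 3, 4, …, 17, 18, 19 the conclusion holds.
a = 20: 20² + 41 = 441 = 21², a perfect square.

a = 20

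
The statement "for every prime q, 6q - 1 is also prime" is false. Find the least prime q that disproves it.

For q = 2, 3, 5, 7 the conclusion holds.
q = 11: 6q - 1 = 65 = 5 × 13, not prime.
So q = 11 is the smallest counterexample.

q = 11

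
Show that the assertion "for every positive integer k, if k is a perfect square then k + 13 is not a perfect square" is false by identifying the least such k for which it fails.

The first 5 eligible values, up to k = 25, all satisfy the conclusion.
k = 36: 36 = 6² and 36 + 13 = 49 = 7².

k = 36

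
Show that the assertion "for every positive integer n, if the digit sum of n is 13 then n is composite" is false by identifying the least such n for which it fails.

n = 67

For n = 49, 58 the conclusion holds.
n = 67: digit sum 13; 67 is prime, not composite.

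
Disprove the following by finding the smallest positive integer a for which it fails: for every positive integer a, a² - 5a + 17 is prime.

The first 12 eligible values, up to a = 12, all satisfy the conclusion.
a = 13: a² - 5a + 17 = 121 = 11 × 11, composite.
Hence a = 13 is a counterexample.

a = 13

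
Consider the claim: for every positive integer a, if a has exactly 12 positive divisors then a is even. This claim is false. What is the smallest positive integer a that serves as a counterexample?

a = 315

A counterexample is any positive integer a such that a has exactly 12 positive divisors but a is odd; we check each in order.
The first 24 eligible values, up to a = 308, all satisfy the conclusion.
a = 315: divisors of 315: 12 divisors; 315 is odd.
So a = 315 is the smallest counterexample.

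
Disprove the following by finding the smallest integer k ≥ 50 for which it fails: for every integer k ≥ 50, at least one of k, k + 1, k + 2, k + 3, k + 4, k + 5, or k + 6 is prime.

A counterexample is any integer k ≥ 50 such that k, k + 1, k + 2, k + 3, k + 4, k + 5, k + 6 are all composite; we check each in order.
For k = 50, 51, 52, 53, …, 87, 88, 89 the conclusion holds.
k = 90: 90 = 2 × 45; 91 = 7 × 13; 92 = 2 × 46; 93 = 3 × 31; 94 = 2 × 47; 95 = 5 × 19; 96 = 2 × 48 — all composite.

k = 90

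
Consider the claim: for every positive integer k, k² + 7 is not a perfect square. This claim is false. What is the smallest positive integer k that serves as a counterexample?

k = 3

For k = 1, 2 the conclusion holds.
k = 3: 3² + 7 = 16 = 4², a perfect square.
So k = 3 is the smallest counterexample.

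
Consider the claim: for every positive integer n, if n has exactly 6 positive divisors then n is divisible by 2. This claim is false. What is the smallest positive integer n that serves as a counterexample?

n = 45

We need the least positive integer n for which n has exactly 6 positive divisors but n is not divisible by 2.
For n = 12, 18, 20, 28, 32, 44 the conclusion holds.
n = 45: τ(45) = 6; 45 mod 2 = 1.
Thus n = 45 disproves the claim, and no smaller n works.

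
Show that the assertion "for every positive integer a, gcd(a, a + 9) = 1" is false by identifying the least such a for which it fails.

A counterexample is any positive integer a such that gcd(a, a + 9) > 1; we check each in order.
a = 1: gcd(1, 10) = 1.
a = 2: gcd(2, 11) = 1.
a = 3: gcd(3, 12) = 3.
Thus a = 3 disproves the claim, and no smaller a works.

a = 3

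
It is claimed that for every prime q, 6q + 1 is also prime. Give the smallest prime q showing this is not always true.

Check each prime q in order until 6q + 1 is not prime.
q = 2: 6q + 1 = 13, prime.
q = 3: 6q + 1 = 19, prime.
q = 5: 6q + 1 = 31, prime.
q = 7: 6q + 1 = 43, prime.
q = 11: 6q + 1 = 67, prime.
q = 13: 6q + 1 = 79, prime.
q = 17: 6q + 1 = 103, prime.
q = 19: 6q + 1 = 115 = 5 × 23, not prime.

q = 19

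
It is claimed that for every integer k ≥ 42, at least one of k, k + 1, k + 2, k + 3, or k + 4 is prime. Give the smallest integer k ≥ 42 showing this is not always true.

k = 48

A counterexample is any integer k ≥ 42 such that k, k + 1, k + 2, k + 3, k + 4 are all composite; we check each in order.
The first 6 eligible values, up to k = 47, all satisfy the conclusion.
k = 48: 48 = 2 × 24; 49 = 7 × 7; 50 = 2 × 25; 51 = 3 × 17; 52 = 2 × 26 — all composite.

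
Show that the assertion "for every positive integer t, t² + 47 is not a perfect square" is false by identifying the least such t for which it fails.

A counterexample is any positive integer t such that t² + 47 is a perfect square; we check each in order.
For t = 1, 2, 3, 4, …, 20, 21, 22 the conclusion holds.
t = 23: 23² + 47 = 576 = 24², a perfect square.

t = 23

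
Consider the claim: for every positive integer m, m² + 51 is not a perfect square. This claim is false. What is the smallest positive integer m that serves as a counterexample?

m = 7

A counterexample is any positive integer m such that m² + 51 is a perfect square; we check each in order.
For m = 1, 2, 3, 4, 5, 6 the conclusion holds.
m = 7: 7² + 51 = 100 = 10², a perfect square.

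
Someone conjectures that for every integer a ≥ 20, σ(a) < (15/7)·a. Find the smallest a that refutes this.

Check each integer a ≥ 20 in order until the claim fails.
a = 20: σ(20) = 42; 42 < 300/7.
a = 21: σ(21) = 32; 32 < 45.
a = 22: σ(22) = 36; 36 < 330/7.
a = 23: σ(23) = 24; 24 < 345/7.
a = 24: σ(24) = 60; 60 ≥ 360/7.
So a = 24 is the smallest counterexample.

a = 24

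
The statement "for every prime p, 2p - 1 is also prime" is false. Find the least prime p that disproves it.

A counterexample is any prime p such that 2p - 1 is not prime; we check each in order.
For p = 2, 3 the conclusion holds.
p = 5: 2p - 1 = 9 = 3 × 3, not prime.

p = 5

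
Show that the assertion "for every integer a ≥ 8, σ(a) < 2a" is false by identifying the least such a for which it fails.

a = 12

A counterexample is any integer a ≥ 8 such that the claim fails; we check each in order.
a = 8: σ(8) = 15; 15 < 16.
a = 9: σ(9) = 13; 13 < 18.
a = 10: σ(10) = 18; 18 < 20.
a = 11: σ(11) = 12; 12 < 22.
a = 12: σ(12) = 28; 28 ≥ 24.
Hence a = 12 is a counterexample.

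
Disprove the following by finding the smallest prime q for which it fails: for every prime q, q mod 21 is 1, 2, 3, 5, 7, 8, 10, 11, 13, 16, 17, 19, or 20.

q = 67

Check each prime q in order until the claim fails.
For q = 2, 3, 5, 7, …, 53, 59, 61 the conclusion holds.
q = 67: 67 mod 21 = 4 — not in {1, 2, 3, 5, 7, 8, 10, 11, 13, 16, 17, 19, 20}.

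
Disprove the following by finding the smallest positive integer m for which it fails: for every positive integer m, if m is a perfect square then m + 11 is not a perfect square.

A counterexample is any positive integer m such that m is a perfect square but m + 11 is a perfect square; we check each in order.
The first 4 eligible values, up to m = 16, all satisfy the conclusion.
m = 25: 25 = 5² and 25 + 11 = 36 = 6².

m = 25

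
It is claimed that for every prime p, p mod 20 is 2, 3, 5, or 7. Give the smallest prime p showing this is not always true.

p = 11

A counterexample is any prime p such that the claim fails; we check each in order.
The first 4 eligible values, up to p = 7, all satisfy the conclusion.
p = 11: 11 mod 20 = 11 — not in {2, 3, 5, 7}.
So p = 11 is the smallest counterexample.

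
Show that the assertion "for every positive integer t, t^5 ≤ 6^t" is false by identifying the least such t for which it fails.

Check each positive integer t in order until t^5 > 6^t.
t = 1: t^5 = 1 and 6^t = 6, so 1 ≤ 6.
t = 2: t^5 = 32 and 6^t = 36, so 32 ≤ 36.
t = 3: t^5 = 243 and 6^t = 216, so 243 > 216.

t = 3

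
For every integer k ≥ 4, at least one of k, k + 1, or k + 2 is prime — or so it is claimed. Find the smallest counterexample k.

k = 8

Check each integer k ≥ 4 in order until k, k + 1, k + 2 are all composite.
k = 4: 5 is prime.
k = 5: 5 is prime.
k = 6: 7 is prime.
k = 7: 7 is prime.
k = 8: 8 = 2 × 4; 9 = 3 × 3; 10 = 2 × 5 — all composite.
So k = 8 is the smallest counterexample.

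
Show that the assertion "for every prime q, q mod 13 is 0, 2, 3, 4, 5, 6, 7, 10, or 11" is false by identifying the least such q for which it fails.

We need the least prime q for which the claim fails.
The first 14 eligible values, up to q = 43, all satisfy the conclusion.
q = 47: 47 mod 13 = 8 — not in {0, 2, 3, 4, 5, 6, 7, 10, 11}.
Hence q = 47 is a counterexample.

q = 47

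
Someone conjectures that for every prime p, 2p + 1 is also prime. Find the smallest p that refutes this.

p = 2: 2p + 1 = 5, prime.
p = 3: 2p + 1 = 7, prime.
p = 5: 2p + 1 = 11, prime.
p = 7: 2p + 1 = 15 = 3 × 5, not prime.

p = 7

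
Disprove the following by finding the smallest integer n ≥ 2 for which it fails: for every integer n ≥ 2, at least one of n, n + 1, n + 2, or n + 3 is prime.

A counterexample is any integer n ≥ 2 such that n, n + 1, n + 2, n + 3 are all composite; we check each in order.
For n = 2, 3, 4, 5, …, 21, 22, 23 the conclusion holds.
n = 24: 24 = 2 × 12; 25 = 5 × 5; 26 = 2 × 13; 27 = 3 × 9 — all composite.
Hence n = 24 is a counterexample.

n = 24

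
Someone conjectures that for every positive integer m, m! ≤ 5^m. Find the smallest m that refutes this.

m = 12

A counterexample is any positive integer m such that m! > 5^m; we check each in order.
The first 11 eligible values, up to m = 11, all satisfy the conclusion.
m = 12: m! = 479001600 and 5^m = 244140625, so 479001600 > 244140625.
So m = 12 is the smallest counterexample.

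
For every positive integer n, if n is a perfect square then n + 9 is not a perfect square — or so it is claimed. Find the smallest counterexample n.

n = 16

For n = 1, 4, 9 the conclusion holds.
n = 16: 16 = 4² and 16 + 9 = 25 = 5².
Hence n = 16 is a counterexample.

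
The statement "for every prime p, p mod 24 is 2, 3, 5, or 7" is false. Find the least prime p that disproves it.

p = 11

p = 2: 2 mod 24 = 2.
p = 3: 3 mod 24 = 3.
p = 5: 5 mod 24 = 5.
p = 7: 7 mod 24 = 7.
p = 11: 11 mod 24 = 11 — not in {2, 3, 5, 7}.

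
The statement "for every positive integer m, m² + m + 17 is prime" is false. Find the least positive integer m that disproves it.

m = 16

A counterexample is any positive integer m such that m² + m + 17 is not prime; we check each in order.
The first 15 eligible values, up to m = 15, all satisfy the conclusion.
m = 16: m² + m + 17 = 289 = 17 × 17, composite.
Thus m = 16 disproves the claim, and no smaller m works.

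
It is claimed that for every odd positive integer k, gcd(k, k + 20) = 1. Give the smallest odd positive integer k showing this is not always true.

k = 5

Check each odd positive integer k in order until gcd(k, k + 20) > 1.
For k = 1, 3 the conclusion holds.
k = 5: gcd(5, 25) = 5.
So k = 5 is the smallest counterexample.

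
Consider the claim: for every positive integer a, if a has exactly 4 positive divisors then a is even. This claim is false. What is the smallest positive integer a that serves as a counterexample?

a = 15

Check each positive integer a in order until a has exactly 4 positive divisors but a is odd.
For a = 6, 8, 10, 14 the conclusion holds.
a = 15: divisors of 15: 1, 3, 5, 15; 15 is odd.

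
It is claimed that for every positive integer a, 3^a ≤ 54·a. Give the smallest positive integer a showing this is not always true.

Check each positive integer a in order until 3^a > 54·a.
For a = 1, 2, 3, 4, 5 the conclusion holds.
a = 6: 3^a = 729 and 54·a = 324, so 729 > 324.

a = 6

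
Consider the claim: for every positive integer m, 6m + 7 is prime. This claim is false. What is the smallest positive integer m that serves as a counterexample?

A counterexample is any positive integer m such that 6m + 7 is not prime; we check each in order.
m = 1: 6m + 7 = 13, prime.
m = 2: 6m + 7 = 19, prime.
m = 3: 6m + 7 = 25 = 5 × 5, composite.
So m = 3 is the smallest counterexample.

m = 3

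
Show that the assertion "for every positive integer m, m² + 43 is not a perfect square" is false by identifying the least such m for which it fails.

For m = 1, 2, 3, 4, …, 18, 19, 20 the conclusion holds.
m = 21: 21² + 43 = 484 = 22², a perfect square.
So m = 21 is the smallest counterexample.

m = 21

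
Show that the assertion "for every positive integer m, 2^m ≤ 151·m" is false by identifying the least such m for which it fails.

We need the least positive integer m for which 2^m > 151·m.
For m = 1, 2, 3, 4, 5, 6, 7, 8, 9, 10 the conclusion holds.
m = 11: 2^m = 2048 and 151·m = 1661, so 2048 > 1661.
Hence m = 11 is a counterexample.

m = 11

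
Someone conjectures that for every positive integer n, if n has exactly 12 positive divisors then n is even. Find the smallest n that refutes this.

We need the least positive integer n for which n has exactly 12 positive divisors but n is odd.
For n = 60, 72, 84, 90, …, 294, 306, 308 the conclusion holds.
n = 315: divisors of 315: 12 divisors; 315 is odd.

n = 315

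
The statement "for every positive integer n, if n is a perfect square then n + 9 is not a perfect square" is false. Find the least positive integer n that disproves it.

n = 1: 1 + 9 = 10, not a perfect square.
n = 4: 4 + 9 = 13, not a perfect square.
n = 9: 9 + 9 = 18, not a perfect square.
n = 16: 16 = 4² and 16 + 9 = 25 = 5².

n = 16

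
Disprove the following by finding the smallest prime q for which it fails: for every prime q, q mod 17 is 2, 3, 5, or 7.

q = 11

Check each prime q in order until the claim fails.
For q = 2, 3, 5, 7 the conclusion holds.
q = 11: 11 mod 17 = 11 — not in {2, 3, 5, 7}.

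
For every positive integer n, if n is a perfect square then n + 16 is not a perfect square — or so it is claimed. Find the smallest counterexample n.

n = 9

A counterexample is any positive integer n such that n is a perfect square but n + 16 is a perfect square; we check each in order.
n = 1: 1 + 16 = 17, not a perfect square.
n = 4: 4 + 16 = 20, not a perfect square.
n = 9: 9 = 3² and 9 + 16 = 25 = 5².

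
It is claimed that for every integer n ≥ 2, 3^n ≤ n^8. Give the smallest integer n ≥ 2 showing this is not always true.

n = 23

Check each integer n ≥ 2 in order until 3^n > n^8.
For n = 2, 3, 4, 5, …, 20, 21, 22 the conclusion holds.
n = 23: 3^n = 94143178827 and n^8 = 78310985281, so 94143178827 > 78310985281.
Hence n = 23 is a counterexample.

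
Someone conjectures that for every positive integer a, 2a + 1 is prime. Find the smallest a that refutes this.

A counterexample is any positive integer a such that 2a + 1 is not prime; we check each in order.
For a = 1, 2, 3 the conclusion holds.
a = 4: 2a + 1 = 9 = 3 × 3, composite.

a = 4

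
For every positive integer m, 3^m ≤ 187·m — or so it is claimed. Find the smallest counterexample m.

For m = 1, 2, 3, 4, 5, 6 the conclusion holds.
m = 7: 3^m = 2187 and 187·m = 1309, so 2187 > 1309.

m = 7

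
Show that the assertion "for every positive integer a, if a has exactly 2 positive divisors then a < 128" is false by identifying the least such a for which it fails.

Check each positive integer a in order until a has exactly 2 positive divisors but the claim fails.
For a = 2, 3, 5, 7, …, 109, 113, 127 the conclusion holds.
a = 131: τ(131) = 2; 131 ≥ 128.

a = 131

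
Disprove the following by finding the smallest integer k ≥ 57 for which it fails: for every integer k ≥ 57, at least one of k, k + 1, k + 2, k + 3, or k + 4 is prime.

We need the least integer k ≥ 57 for which k, k + 1, k + 2, k + 3, k + 4 are all composite.
For k = 57, 58, 59, 60, 61 the conclusion holds.
k = 62: 62 = 2 × 31; 63 = 3 × 21; 64 = 2 × 32; 65 = 5 × 13; 66 = 2 × 33 — all composite.
Thus k = 62 disproves the claim, and no smaller k works.

k = 62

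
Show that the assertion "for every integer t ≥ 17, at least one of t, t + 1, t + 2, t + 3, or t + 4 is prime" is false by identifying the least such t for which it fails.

A counterexample is any integer t ≥ 17 such that t, t + 1, t + 2, t + 3, t + 4 are all composite; we check each in order.
The first 7 eligible values, up to t = 23, all satisfy the conclusion.
t = 24: 24 = 2 × 12; 25 = 5 × 5; 26 = 2 × 13; 27 = 3 × 9; 28 = 2 × 14 — all composite.

t = 24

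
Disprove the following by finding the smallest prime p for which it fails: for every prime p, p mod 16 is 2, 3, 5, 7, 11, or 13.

p = 17

For p = 2, 3, 5, 7, 11, 13 the conclusion holds.
p = 17: 17 mod 16 = 1 — not in {2, 3, 5, 7, 11, 13}.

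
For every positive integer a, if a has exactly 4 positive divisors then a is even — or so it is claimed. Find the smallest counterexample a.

The first 4 eligible values, up to a = 14, all satisfy the conclusion.
a = 15: divisors of 15: 1, 3, 5, 15; 15 is odd.
Thus a = 15 disproves the claim, and no smaller a works.

a = 15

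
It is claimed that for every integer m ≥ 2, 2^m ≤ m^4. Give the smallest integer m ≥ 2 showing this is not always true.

m = 17

A counterexample is any integer m ≥ 2 such that 2^m > m^4; we check each in order.
The first 15 eligible values, up to m = 16, all satisfy the conclusion.
m = 17: 2^m = 131072 and m^4 = 83521, so 131072 > 83521.
Hence m = 17 is a counterexample.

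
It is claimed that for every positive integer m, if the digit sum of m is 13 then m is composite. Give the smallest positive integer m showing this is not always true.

A counterexample is any positive integer m such that the digit sum of m is 13 but m is prime; we check each in order.
m = 49: digit sum 13; 49 is composite.
m = 58: digit sum 13; 58 is composite.
m = 67: digit sum 13; 67 is prime, not composite.

m = 67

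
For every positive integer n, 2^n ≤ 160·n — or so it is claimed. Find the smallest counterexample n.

Check each positive integer n in order until 2^n > 160·n.
For n = 1, 2, 3, 4, 5, 6, 7, 8, 9, 10 the conclusion holds.
n = 11: 2^n = 2048 and 160·n = 1760, so 2048 > 1760.
So n = 11 is the smallest counterexample.

n = 11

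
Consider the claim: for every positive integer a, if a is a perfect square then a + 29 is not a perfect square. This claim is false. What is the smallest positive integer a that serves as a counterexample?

A counterexample is any positive integer a such that a is a perfect square but a + 29 is a perfect square; we check each in order.
For a = 1, 4, 9, 16, …, 121, 144, 169 the conclusion holds.
a = 196: 196 = 14² and 196 + 29 = 225 = 15².
Hence a = 196 is a counterexample.

a = 196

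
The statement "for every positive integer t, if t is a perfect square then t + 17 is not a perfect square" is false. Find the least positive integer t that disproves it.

t = 64

We need the least positive integer t for which t is a perfect square but t + 17 is a perfect square.
The first 7 eligible values, up to t = 49, all satisfy the conclusion.
t = 64: 64 = 8² and 64 + 17 = 81 = 9².
Thus t = 64 disproves the claim, and no smaller t works.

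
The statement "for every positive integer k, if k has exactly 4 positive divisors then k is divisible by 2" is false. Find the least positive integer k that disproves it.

The first 4 eligible values, up to k = 14, all satisfy the conclusion.
k = 15: τ(15) = 4; 15 mod 2 = 1.
Hence k = 15 is a counterexample.

k = 15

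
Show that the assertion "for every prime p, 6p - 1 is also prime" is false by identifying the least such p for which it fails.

p = 11

We need the least prime p for which 6p - 1 is not prime.
The first 4 eligible values, up to p = 7, all satisfy the conclusion.
p = 11: 6p - 1 = 65 = 5 × 13, not prime.
Hence p = 11 is a counterexample.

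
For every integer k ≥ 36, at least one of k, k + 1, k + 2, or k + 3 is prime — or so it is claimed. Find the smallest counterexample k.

k = 48

For k = 36, 37, 38, 39, …, 45, 46, 47 the conclusion holds.
k = 48: 48 = 2 × 24; 49 = 7 × 7; 50 = 2 × 25; 51 = 3 × 17 — all composite.
Hence k = 48 is a counterexample.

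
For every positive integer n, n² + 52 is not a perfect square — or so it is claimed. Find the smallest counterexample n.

n = 12

A counterexample is any positive integer n such that n² + 52 is a perfect square; we check each in order.
The first 11 eligible values, up to n = 11, all satisfy the conclusion.
n = 12: 12² + 52 = 196 = 14², a perfect square.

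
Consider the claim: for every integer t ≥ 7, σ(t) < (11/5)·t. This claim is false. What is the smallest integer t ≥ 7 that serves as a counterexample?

t = 12

We need the least integer t ≥ 7 for which the claim fails.
For t = 7, 8, 9, 10, 11 the conclusion holds.
t = 12: σ(12) = 28; 28 ≥ 132/5.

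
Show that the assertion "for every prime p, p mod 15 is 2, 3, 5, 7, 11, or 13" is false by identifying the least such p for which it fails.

We need the least prime p for which the claim fails.
p = 2: 2 mod 15 = 2.
p = 3: 3 mod 15 = 3.
p = 5: 5 mod 15 = 5.
p = 7: 7 mod 15 = 7.
p = 11: 11 mod 15 = 11.
p = 13: 13 mod 15 = 13.
p = 17: 17 mod 15 = 2.
p = 19: 19 mod 15 = 4 — not in {2, 3, 5, 7, 11, 13}.
Thus p = 19 disproves the claim, and no smaller p works.

p = 19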